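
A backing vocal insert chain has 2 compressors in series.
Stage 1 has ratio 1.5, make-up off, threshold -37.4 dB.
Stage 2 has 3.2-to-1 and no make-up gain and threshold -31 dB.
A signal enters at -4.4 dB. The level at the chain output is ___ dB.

Stage 1: overshoot 33 dB → 33/1.5 = 22 dB → -15.4 dB.
Stage 2: -15.4 dB is 15.6 dB over -31 dB; at 3.2:1 that becomes 4.875 dB over, giving -26.125 dB.

-26.125 dB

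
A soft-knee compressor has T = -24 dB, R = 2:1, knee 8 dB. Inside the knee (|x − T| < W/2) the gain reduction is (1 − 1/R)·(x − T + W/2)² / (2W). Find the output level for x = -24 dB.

-24.5 dB

x − T + W/2 = -24 − (-24) + 4 = 4.
GR = (1 − 1/2) × 4² / 16 = 0.5 × 16 / 16 = 0.5 dB.
Output = -24 − 0.5 = -24.5 dB.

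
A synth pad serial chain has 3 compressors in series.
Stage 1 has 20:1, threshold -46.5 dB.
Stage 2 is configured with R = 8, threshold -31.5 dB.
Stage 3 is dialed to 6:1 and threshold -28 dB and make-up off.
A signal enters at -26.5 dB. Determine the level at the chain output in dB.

Stage 1: overshoot 20 dB → 20/20 = 1 dB → -45.5 dB.
Stage 2: -45.5 dB is at or below the -31.5 dB threshold — no compression; output -45.5 dB.
Stage 3: -45.5 dB is at or below the -28 dB threshold — no compression; output -45.5 dB.

-45.5 dB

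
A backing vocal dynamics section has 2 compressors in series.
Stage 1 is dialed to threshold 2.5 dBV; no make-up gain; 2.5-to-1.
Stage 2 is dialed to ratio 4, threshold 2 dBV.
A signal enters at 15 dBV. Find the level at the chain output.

Stage 1: overshoot 12.5 dB → 12.5/2.5 = 5 dB → 7.5 dBV.
Stage 2: 7.5 dBV is 5.5 dB over 2 dBV; at 4:1 that becomes 1.375 dB over, giving 3.375 dBV.

3.375 dBV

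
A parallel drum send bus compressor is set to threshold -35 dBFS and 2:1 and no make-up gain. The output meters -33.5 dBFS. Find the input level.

-32 dBFS

Post-compression overshoot = -33.5 − (-35) = 1.5 dB.
Undo the ratio: input overshoot = 1.5 × 2 = 3 dB, giving input = -32 dBFS.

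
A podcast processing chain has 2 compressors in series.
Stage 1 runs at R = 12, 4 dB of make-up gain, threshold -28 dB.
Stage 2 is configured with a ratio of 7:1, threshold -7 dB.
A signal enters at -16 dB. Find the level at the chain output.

Stage 1: 12 dB above -28 dB, reduced 12:1 to 1 dB above → -27 dB; +4 dB make-up → -23 dB.
Stage 2: -23 dB is at or below the -7 dB threshold — no compression; output -23 dB.

-23 dB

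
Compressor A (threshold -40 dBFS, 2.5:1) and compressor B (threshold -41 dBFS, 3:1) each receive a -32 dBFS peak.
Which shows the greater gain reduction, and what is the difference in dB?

B, by 1.2 dB

A: 8 dB over, compressed to 3.2 dB over, so 4.8 dB of GR.
B: 9 dB over, compressed to 3 dB over, so 6 dB of GR.
B applies 1.2 dB more gain reduction.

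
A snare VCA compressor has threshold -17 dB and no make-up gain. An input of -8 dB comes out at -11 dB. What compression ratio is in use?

1.5:1

Input overshoot = -8 − (-17) = 9 dB; output overshoot = -11 − (-17) = 6 dB.
Ratio = 9 / 6 = 1.5.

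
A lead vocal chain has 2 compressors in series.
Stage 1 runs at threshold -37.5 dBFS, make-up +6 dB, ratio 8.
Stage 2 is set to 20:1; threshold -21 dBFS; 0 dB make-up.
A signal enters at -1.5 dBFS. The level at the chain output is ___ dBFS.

Stage 1: 36 dB above -37.5 dBFS, reduced 8:1 to 4.5 dB above → -33 dBFS; +6 dB make-up → -27 dBFS.
Stage 2: below threshold (-27 ≤ -21); passes unchanged; output -27 dBFS.

-27 dBFS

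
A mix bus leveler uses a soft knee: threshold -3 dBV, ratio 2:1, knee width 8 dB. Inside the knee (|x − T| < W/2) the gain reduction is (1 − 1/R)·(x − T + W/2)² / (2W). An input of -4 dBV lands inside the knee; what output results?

-4.28125 dBV

x − T + W/2 = -4 − (-3) + 4 = 3.
GR = (1 − 1/2) × 3² / 16 = 0.5 × 9 / 16 = 0.28125 dB.
Output = -4 − 0.28125 = -4.28125 dBV.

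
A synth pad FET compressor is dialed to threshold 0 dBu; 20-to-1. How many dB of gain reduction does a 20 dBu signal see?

20 dBu exceeds the threshold by 20 dB.
At 20:1, output sits 20/20 = 1 dB above threshold.
GR = overshoot in − overshoot out = 20 − 1 = 19 dB.

19 dB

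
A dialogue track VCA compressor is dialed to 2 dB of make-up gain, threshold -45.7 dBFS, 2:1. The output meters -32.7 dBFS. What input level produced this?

-23.7 dBFS

Remove make-up: -32.7 − 2 = -34.7 dBFS.
The compressed level sits -34.7 − (-45.7) = 11 dB over threshold.
Input overshoot = R × output overshoot = 22 dB → input = -45.7 + 22 = -23.7 dBFS.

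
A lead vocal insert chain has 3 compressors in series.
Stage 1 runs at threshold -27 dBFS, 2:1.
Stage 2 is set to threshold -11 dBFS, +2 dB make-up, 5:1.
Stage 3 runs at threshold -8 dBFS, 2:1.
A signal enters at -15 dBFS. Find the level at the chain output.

-19 dBFS

Stage 1: -15 dBFS is 12 dB over -27 dBFS; at 2:1 that becomes 6 dB over, giving -21 dBFS.
Stage 2: -21 dBFS is at or below the -11 dBFS threshold — no compression; make-up brings it to -19 dBFS.
Stage 3: -19 dBFS is at or below the -8 dBFS threshold — no compression; output -19 dBFS.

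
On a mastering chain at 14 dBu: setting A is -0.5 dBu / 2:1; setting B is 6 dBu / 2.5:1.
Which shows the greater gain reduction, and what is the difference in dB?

A, by 2.45 dB

A: GR = 14.5 − 14.5/2 = 7.25 dB.
B: GR = 8 − 8/2.5 = 4.8 dB.
A reduces 2.45 dB more.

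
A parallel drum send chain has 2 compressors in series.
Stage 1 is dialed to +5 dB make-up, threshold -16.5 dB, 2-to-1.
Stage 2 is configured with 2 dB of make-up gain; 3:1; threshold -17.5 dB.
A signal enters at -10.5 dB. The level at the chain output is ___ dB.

-12.5 dB

Stage 1: 6 dB above -16.5 dB, reduced 2:1 to 3 dB above → -13.5 dB; +5 dB make-up → -8.5 dB.
Stage 2: 9 dB above -17.5 dB, reduced 3:1 to 3 dB above → -14.5 dB; +2 dB make-up → -12.5 dB.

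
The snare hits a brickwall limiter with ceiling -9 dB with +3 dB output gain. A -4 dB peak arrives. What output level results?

At ∞:1, everything above -9 dB is held at the ceiling.
Output gain then adds 3 dB: -9 + 3 = -6 dB.

-6 dB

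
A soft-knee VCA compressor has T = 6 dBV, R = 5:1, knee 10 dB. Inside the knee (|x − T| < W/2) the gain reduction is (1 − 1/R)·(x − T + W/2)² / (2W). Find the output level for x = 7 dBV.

5.56 dBV

x − T + W/2 = 7 − 6 + 5 = 6.
GR = (1 − 1/5) × 6² / 20 = 0.8 × 36 / 20 = 1.44 dB.
Output = 7 − 1.44 = 5.56 dBV.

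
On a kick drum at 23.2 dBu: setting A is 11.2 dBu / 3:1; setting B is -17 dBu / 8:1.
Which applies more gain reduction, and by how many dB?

B, by 27.175 dB

A: 12 dB over, compressed to 4 dB over, so 8 dB of GR.
B: 40.2 dB over, compressed to 5.025 dB over, so 35.175 dB of GR.
Difference: 27.175 dB in favour of B.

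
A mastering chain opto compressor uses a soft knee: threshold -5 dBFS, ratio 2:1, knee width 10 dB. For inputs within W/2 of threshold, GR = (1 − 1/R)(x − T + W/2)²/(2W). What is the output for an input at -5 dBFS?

x − T + W/2 = -5 − (-5) + 5 = 5.
GR = (1 − 1/2) × 5² / 20 = 0.5 × 25 / 20 = 0.625 dB.
Output = -5 − 0.625 = -5.625 dBFS.

-5.625 dBFS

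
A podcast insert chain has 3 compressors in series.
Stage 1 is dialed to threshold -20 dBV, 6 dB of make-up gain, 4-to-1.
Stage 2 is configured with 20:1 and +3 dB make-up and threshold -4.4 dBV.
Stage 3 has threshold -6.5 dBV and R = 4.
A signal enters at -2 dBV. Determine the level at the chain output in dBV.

Stage 1: overshoot 18 dB → 18/4 = 4.5 dB → -15.5 dBV; +6 dB make-up → -9.5 dBV.
Stage 2: -9.5 dBV ≤ -4.4 dBV, so stage 2 doesn't engage; make-up brings it to -6.5 dBV.
Stage 3: below threshold (-6.5 ≤ -6.5); passes unchanged; output -6.5 dBV.

-6.5 dBV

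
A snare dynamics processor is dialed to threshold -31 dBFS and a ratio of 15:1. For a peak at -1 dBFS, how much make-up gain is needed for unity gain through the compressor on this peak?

The peak compresses to -31 + 30/15 = -29 dBFS.
To reach -1 dBFS requires -1 − (-29) = 28 dB of make-up.

28 dB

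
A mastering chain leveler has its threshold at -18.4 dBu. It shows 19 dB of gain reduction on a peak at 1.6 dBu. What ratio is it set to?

20:1

Input overshoot = 1.6 − (-18.4) = 20 dB.
Output overshoot = 20 − 19 = 1 dB.
Ratio = input overshoot / output overshoot = 20 / 1 = 20.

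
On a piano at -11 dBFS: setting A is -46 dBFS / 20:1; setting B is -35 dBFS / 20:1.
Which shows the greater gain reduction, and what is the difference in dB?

A, by 10.45 dB

A: overshoot 35 dB → output overshoot 1.75 dB → GR 33.25 dB.
B: overshoot 24 dB → output overshoot 1.2 dB → GR 22.8 dB.
A reduces 10.45 dB more.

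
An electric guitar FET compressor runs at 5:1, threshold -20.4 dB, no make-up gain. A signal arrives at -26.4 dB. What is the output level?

-26.4 dB is 6 dB below the -20.4 dB threshold, so no gain reduction is applied.
Output = input = -26.4 dB.

-26.4 dB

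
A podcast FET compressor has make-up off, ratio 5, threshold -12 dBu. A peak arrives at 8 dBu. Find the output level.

-8 dBu

The input is 20 dB above the -12 dBu threshold.
5:1 compression reduces that to 20/5 = 4 dB over.
So the level is -12 + 4 = -8 dBu.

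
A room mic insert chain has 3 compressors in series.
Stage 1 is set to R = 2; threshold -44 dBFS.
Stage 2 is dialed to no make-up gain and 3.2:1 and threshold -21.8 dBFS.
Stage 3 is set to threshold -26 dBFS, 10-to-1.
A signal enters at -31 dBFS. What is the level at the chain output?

-37.5 dBFS

Stage 1: 13 dB above -44 dBFS, reduced 2:1 to 6.5 dB above → -37.5 dBFS.
Stage 2: -37.5 dBFS is at or below the -21.8 dBFS threshold — no compression; output -37.5 dBFS.
Stage 3: -37.5 dBFS ≤ -26 dBFS, so stage 3 doesn't engage; output -37.5 dBFS.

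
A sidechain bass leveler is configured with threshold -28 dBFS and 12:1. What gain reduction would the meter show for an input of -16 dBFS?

Overshoot = -16 − (-28) = 12 dB.
At 12:1, output sits 12/12 = 1 dB above threshold.
Gain reduction = 12 − 1 = 11 dB.

11 dB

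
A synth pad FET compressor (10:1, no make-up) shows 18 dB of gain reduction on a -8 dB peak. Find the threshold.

Gain reduction = -8 − (-26) = 18 dB; output overshoot = GR / (R − 1) = 18 / 9 = 2 dB.
Threshold = output − output overshoot = -26 − 2 = -28 dB.

-28 dB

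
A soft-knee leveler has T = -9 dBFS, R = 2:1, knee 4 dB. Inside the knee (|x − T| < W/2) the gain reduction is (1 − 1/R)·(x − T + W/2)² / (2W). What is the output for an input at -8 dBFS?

x − T + W/2 = -8 − (-9) + 2 = 3.
GR = (1 − 1/2) × 3² / 8 = 0.5 × 9 / 8 = 0.5625 dB.
Output = -8 − 0.5625 = -8.5625 dBFS.

-8.5625 dBFS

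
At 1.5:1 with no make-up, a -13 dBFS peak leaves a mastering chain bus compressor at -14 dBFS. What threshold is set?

Gain reduction = -13 − (-14) = 1 dB; output overshoot = GR / (R − 1) = 1 / 0.5 = 2 dB.
Threshold = output − output overshoot = -14 − 2 = -16 dBFS.

-16 dBFS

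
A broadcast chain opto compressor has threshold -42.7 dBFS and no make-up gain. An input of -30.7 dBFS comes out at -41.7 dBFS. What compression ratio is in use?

Input overshoot = -30.7 − (-42.7) = 12 dB; output overshoot = -41.7 − (-42.7) = 1 dB.
Ratio = 12 / 1 = 12.

12:1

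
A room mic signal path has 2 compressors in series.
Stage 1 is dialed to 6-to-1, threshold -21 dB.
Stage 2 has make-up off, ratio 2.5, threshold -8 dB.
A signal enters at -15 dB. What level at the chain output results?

Stage 1: -15 dB is 6 dB over -21 dB; at 6:1 that becomes 1 dB over, giving -20 dB.
Stage 2: -20 dB ≤ -8 dB, so stage 2 doesn't engage; output -20 dB.

-20 dB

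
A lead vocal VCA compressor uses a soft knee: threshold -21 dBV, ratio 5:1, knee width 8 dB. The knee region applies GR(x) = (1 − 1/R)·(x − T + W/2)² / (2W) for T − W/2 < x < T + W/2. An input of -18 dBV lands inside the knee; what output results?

-20.45 dBV

x − T + W/2 = -18 − (-21) + 4 = 7.
GR = (1 − 1/5) × 7² / 16 = 0.8 × 49 / 16 = 2.45 dB.
Output = -18 − 2.45 = -20.45 dBV.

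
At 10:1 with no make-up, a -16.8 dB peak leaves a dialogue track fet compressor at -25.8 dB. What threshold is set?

Gain reduction = -16.8 − (-25.8) = 9 dB; output overshoot = GR / (R − 1) = 9 / 9 = 1 dB.
Threshold = output − output overshoot = -25.8 − 1 = -26.8 dB.

-26.8 dB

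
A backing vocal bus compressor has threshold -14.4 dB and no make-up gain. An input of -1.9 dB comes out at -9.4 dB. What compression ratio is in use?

2.5:1

Input overshoot = -1.9 − (-14.4) = 12.5 dB; output overshoot = -9.4 − (-14.4) = 5 dB.
Ratio = 12.5 / 5 = 2.5.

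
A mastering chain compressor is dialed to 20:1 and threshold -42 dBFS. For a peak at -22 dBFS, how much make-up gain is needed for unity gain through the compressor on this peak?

19 dB

The peak compresses to -42 + 20/20 = -41 dBFS.
To reach -22 dBFS requires -22 − (-41) = 19 dB of make-up.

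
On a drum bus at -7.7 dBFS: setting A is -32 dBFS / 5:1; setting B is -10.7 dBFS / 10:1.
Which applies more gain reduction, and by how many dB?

A: overshoot 24.3 dB → output overshoot 4.86 dB → GR 19.44 dB.
B: overshoot 3 dB → output overshoot 0.3 dB → GR 2.7 dB.
A applies 16.74 dB more gain reduction.

A, by 16.74 dB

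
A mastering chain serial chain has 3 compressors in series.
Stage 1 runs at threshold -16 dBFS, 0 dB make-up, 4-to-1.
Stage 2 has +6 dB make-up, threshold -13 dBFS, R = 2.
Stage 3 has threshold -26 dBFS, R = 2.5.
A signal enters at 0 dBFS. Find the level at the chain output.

-18.2 dBFS

Stage 1: 16 dB above -16 dBFS, reduced 4:1 to 4 dB above → -12 dBFS.
Stage 2: 1 dB above -13 dBFS, reduced 2:1 to 0.5 dB above → -12.5 dBFS; +6 dB make-up → -6.5 dBFS.
Stage 3: overshoot 19.5 dB → 19.5/2.5 = 7.8 dB → -18.2 dBFS.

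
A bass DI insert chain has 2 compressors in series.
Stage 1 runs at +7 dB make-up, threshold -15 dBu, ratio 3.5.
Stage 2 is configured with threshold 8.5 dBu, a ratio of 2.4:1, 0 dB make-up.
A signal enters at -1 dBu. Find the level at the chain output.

-4 dBu

Stage 1: -1 dBu is 14 dB over -15 dBu; at 3.5:1 that becomes 4 dB over, giving -11 dBu; +7 dB make-up → -4 dBu.
Stage 2: below threshold (-4 ≤ 8.5); passes unchanged; output -4 dBu.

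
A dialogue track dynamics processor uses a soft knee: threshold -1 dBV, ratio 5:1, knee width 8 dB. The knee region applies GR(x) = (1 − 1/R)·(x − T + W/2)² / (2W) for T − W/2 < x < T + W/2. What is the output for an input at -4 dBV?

x − T + W/2 = -4 − (-1) + 4 = 1.
GR = (1 − 1/5) × 1² / 16 = 0.8 × 1 / 16 = 0.05 dB.
Output = -4 − 0.05 = -4.05 dBV.

-4.05 dBV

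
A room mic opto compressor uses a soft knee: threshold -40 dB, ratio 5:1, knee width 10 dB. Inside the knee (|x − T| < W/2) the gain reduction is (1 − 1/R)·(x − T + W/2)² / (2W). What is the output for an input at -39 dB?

x − T + W/2 = -39 − (-40) + 5 = 6.
GR = (1 − 1/5) × 6² / 20 = 0.8 × 36 / 20 = 1.44 dB.
Output = -39 − 1.44 = -40.44 dB.

-40.44 dB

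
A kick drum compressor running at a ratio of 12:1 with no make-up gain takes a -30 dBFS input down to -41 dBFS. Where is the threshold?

-42 dBFS

Input is 12 dB above T (since output overshoot × R = input overshoot: (-41 − T)·12 = -30 − T gives T = -42 dBFS).
Check: -42 + (-30 − (-42))/12 = -42 + 1 = -41 dBFS. ✓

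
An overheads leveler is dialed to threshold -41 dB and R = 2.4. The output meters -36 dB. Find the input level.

That's 5 dB above the -41 dB threshold.
Undo the ratio: input overshoot = 5 × 2.4 = 12 dB, giving input = -29 dB.

-29 dB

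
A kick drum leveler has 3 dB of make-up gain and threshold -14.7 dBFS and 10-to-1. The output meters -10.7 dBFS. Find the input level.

Remove make-up: -10.7 − 3 = -13.7 dBFS.
That's 1 dB above the -14.7 dBFS threshold.
Input overshoot = R × output overshoot = 10 dB → input = -14.7 + 10 = -4.7 dBFS.

-4.7 dBFS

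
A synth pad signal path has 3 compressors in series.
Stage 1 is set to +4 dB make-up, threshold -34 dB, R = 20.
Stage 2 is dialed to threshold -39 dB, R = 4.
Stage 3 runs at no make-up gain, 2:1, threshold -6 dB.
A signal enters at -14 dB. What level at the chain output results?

Stage 1: 20 dB above -34 dB, reduced 20:1 to 1 dB above → -33 dB; +4 dB make-up → -29 dB.
Stage 2: overshoot 10 dB → 10/4 = 2.5 dB → -36.5 dB.
Stage 3: -36.5 dB is at or below the -6 dB threshold — no compression; output -36.5 dB.

-36.5 dB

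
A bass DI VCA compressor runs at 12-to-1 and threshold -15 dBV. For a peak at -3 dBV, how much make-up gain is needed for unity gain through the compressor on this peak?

Overshoot 12 dB → 12/12 = 1 dB after compression, so the compressed level is -15 + 1 = -14 dBV.
Make-up = target − compressed = -3 − (-14) = 11 dB.

11 dB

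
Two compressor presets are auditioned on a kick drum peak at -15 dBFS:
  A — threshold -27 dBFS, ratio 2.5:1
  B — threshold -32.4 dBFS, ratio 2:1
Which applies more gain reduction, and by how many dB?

B, by 1.5 dB

A: overshoot 12 dB → output overshoot 4.8 dB → GR 7.2 dB.
B: overshoot 17.4 dB → output overshoot 8.7 dB → GR 8.7 dB.
B reduces 1.5 dB more.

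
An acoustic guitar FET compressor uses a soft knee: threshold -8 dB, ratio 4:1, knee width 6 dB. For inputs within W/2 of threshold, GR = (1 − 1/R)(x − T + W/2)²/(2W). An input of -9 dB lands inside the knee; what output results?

-9.25 dB

x − T + W/2 = -9 − (-8) + 3 = 2.
GR = (1 − 1/4) × 2² / 12 = 0.75 × 4 / 12 = 0.25 dB.
Output = -9 − 0.25 = -9.25 dB.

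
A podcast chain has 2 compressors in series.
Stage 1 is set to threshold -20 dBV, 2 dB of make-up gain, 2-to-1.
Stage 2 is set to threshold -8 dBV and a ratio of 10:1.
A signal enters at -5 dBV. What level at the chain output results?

-10.5 dBV

Stage 1: overshoot 15 dB → 15/2 = 7.5 dB → -12.5 dBV; +2 dB make-up → -10.5 dBV.
Stage 2: below threshold (-10.5 ≤ -8); passes unchanged; output -10.5 dBV.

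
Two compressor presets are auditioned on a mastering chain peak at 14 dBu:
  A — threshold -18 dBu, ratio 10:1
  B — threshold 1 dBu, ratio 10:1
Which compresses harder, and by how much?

A: 32 dB over, compressed to 3.2 dB over, so 28.8 dB of GR.
B: 13 dB over, compressed to 1.3 dB over, so 11.7 dB of GR.
A applies 17.1 dB more gain reduction.

A, by 17.1 dB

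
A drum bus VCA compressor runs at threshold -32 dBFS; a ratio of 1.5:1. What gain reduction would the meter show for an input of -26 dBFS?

2 dB

Overshoot = -26 − (-32) = 6 dB.
A 1.5:1 ratio leaves 4 dB of that excess.
Gain reduction = 6 − 4 = 2 dB.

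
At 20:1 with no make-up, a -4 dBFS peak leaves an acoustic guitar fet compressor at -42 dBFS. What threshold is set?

-44 dBFS

Gain reduction = -4 − (-42) = 38 dB; output overshoot = GR / (R − 1) = 38 / 19 = 2 dB.
Threshold = output − output overshoot = -42 − 2 = -44 dBFS.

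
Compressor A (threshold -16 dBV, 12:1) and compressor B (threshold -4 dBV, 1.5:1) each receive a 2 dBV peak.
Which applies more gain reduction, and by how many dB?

A: GR = 18 − 18/12 = 16.5 dB.
B: GR = 6 − 6/1.5 = 2 dB.
A applies 14.5 dB more gain reduction.

A, by 14.5 dB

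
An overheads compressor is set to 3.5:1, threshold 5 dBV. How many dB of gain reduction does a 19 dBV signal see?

Overshoot = 19 − 5 = 14 dB.
After 3.5:1 compression the overshoot becomes 14/3.5 = 4 dB.
So the signal is attenuated by 14 − 4 = 10 dB.

10 dB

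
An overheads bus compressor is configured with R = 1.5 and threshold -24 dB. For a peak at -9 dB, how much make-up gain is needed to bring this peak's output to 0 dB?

14 dB

Overshoot 15 dB → 15/1.5 = 10 dB after compression, so the compressed level is -24 + 10 = -14 dB.
Make-up = target − compressed = 0 − (-14) = 14 dB.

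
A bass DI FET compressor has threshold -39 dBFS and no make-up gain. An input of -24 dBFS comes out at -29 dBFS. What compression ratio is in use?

1.5:1

Input overshoot = -24 − (-39) = 15 dB; output overshoot = -29 − (-39) = 10 dB.
Ratio = 15 / 10 = 1.5.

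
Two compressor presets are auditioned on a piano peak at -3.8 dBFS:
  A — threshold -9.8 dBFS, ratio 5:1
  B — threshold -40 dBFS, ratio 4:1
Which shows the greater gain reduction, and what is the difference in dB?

B, by 22.35 dB

A: overshoot 6 dB → output overshoot 1.2 dB → GR 4.8 dB.
B: overshoot 36.2 dB → output overshoot 9.05 dB → GR 27.15 dB.
B applies 22.35 dB more gain reduction.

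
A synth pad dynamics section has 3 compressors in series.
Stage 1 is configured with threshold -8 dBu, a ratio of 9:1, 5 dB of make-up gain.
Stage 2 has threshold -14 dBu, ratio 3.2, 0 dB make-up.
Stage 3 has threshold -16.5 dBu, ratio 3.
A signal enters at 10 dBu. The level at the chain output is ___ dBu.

-14.3125 dBu

Stage 1: overshoot 18 dB → 18/9 = 2 dB → -6 dBu; +5 dB make-up → -1 dBu.
Stage 2: overshoot 13 dB → 13/3.2 = 4.0625 dB → -9.9375 dBu.
Stage 3: overshoot 6.5625 dB → 6.5625/3 = 2.1875 dB → -14.3125 dBu.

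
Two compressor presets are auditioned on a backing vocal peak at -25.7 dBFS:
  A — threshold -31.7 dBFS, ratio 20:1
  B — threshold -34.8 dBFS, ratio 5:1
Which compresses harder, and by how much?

A: GR = 6 − 6/20 = 5.7 dB.
B: GR = 9.1 − 9.1/5 = 7.28 dB.
B applies 1.58 dB more gain reduction.

B, by 1.58 dB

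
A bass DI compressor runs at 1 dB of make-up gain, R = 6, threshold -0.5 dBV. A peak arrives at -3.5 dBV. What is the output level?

-3.5 dBV is 3 dB below the -0.5 dBV threshold, so no gain reduction is applied.
Make-up gain adds 1 dB: -3.5 + 1 = -2.5 dBV.

-2.5 dBV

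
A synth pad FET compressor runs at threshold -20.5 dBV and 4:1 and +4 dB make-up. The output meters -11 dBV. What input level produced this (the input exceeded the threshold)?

1.5 dBV

Stripping the +4 dB make-up gives -15 dBV at the gain stage.
That's 5.5 dB above the -20.5 dBV threshold.
Input overshoot = R × output overshoot = 22 dB → input = -20.5 + 22 = 1.5 dBV.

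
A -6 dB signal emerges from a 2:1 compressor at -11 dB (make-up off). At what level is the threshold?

-16 dB

Let T be the threshold. Output overshoot = (input overshoot)/R, so -11 − T = (-6 − T)/2.
2·(-11 − T) = -6 − T → 1·T = -22 − (-6) = -16.
T = -16/1 = -16 dB.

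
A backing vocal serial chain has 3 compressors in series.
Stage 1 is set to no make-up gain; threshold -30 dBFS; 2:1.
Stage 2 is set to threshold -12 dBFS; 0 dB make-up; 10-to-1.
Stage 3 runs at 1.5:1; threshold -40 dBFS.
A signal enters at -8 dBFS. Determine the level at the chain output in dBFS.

Stage 1: overshoot 22 dB → 22/2 = 11 dB → -19 dBFS.
Stage 2: below threshold (-19 ≤ -12); passes unchanged; output -19 dBFS.
Stage 3: overshoot 21 dB → 21/1.5 = 14 dB → -26 dBFS.

-26 dBFS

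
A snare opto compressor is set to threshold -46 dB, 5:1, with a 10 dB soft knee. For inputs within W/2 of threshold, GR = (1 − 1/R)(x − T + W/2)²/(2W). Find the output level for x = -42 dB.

-45.24 dB

x − T + W/2 = -42 − (-46) + 5 = 9.
GR = (1 − 1/5) × 9² / 20 = 0.8 × 81 / 20 = 3.24 dB.
Output = -42 − 3.24 = -45.24 dB.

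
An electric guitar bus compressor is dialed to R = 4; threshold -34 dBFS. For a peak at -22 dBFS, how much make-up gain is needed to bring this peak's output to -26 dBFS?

5 dB

Without make-up, output = threshold + overshoot/4 = -34 + 3 = -31 dBFS.
Gap to target: 5 dB.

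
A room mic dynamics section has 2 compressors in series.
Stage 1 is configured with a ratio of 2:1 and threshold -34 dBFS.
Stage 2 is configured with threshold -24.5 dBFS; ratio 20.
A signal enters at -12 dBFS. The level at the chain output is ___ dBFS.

-24.425 dBFS

Stage 1: 22 dB above -34 dBFS, reduced 2:1 to 11 dB above → -23 dBFS.
Stage 2: -23 dBFS is 1.5 dB over -24.5 dBFS; at 20:1 that becomes 0.075 dB over, giving -24.425 dBFS.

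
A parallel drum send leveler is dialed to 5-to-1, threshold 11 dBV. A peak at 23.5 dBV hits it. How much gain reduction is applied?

The signal is 12.5 dB above threshold.
At 5:1, output sits 12.5/5 = 2.5 dB above threshold.
Gain reduction = 12.5 − 2.5 = 10 dB.

10 dB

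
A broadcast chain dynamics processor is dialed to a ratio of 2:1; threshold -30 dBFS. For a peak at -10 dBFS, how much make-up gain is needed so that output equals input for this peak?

The peak compresses to -30 + 20/2 = -20 dBFS.
To reach -10 dBFS requires -10 − (-20) = 10 dB of make-up.

10 dB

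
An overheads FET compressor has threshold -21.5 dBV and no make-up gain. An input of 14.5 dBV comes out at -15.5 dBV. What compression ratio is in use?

6:1

Input overshoot = 14.5 − (-21.5) = 36 dB; output overshoot = -15.5 − (-21.5) = 6 dB.
Ratio = 36 / 6 = 6.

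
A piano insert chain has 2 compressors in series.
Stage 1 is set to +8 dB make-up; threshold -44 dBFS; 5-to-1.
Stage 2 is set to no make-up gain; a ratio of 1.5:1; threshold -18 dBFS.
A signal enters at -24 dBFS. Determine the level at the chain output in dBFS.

-32 dBFS

Stage 1: overshoot 20 dB → 20/5 = 4 dB → -40 dBFS; +8 dB make-up → -32 dBFS.
Stage 2: below threshold (-32 ≤ -18); passes unchanged; output -32 dBFS.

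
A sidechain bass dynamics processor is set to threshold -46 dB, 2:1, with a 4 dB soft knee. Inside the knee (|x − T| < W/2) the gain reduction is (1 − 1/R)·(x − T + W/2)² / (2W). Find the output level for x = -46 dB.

x − T + W/2 = -46 − (-46) + 2 = 2.
GR = (1 − 1/2) × 2² / 8 = 0.5 × 4 / 8 = 0.25 dB.
Output = -46 − 0.25 = -46.25 dB.

-46.25 dB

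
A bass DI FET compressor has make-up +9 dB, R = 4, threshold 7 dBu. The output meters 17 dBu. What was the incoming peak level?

Remove make-up: 17 − 9 = 8 dBu.
Post-compression overshoot = 8 − 7 = 1 dB.
Undo the ratio: input overshoot = 1 × 4 = 4 dB, giving input = 11 dBu.

11 dBu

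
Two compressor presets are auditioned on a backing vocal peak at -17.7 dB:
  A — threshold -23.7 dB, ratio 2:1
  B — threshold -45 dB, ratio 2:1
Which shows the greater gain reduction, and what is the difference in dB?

A: GR = 6 − 6/2 = 3 dB.
B: GR = 27.3 − 27.3/2 = 13.65 dB.
B reduces 10.65 dB more.

B, by 10.65 dB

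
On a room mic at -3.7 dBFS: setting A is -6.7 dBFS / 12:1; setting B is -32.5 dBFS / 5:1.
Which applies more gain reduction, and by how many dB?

A: overshoot 3 dB → output overshoot 0.25 dB → GR 2.75 dB.
B: overshoot 28.8 dB → output overshoot 5.76 dB → GR 23.04 dB.
B reduces 20.29 dB more.

B, by 20.29 dB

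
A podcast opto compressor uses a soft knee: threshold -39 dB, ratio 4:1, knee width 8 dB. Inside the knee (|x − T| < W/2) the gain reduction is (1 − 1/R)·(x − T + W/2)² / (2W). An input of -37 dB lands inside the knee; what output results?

x − T + W/2 = -37 − (-39) + 4 = 6.
GR = (1 − 1/4) × 6² / 16 = 0.75 × 36 / 16 = 1.6875 dB.
Output = -37 − 1.6875 = -38.6875 dB.

-38.6875 dB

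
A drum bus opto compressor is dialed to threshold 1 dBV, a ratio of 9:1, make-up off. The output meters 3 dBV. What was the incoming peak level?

19 dBV

Post-compression overshoot = 3 − 1 = 2 dB.
Undo the ratio: input overshoot = 2 × 9 = 18 dB, giving input = 19 dBV.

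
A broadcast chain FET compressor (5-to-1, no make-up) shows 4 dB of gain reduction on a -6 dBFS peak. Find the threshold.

-11 dBFS

Input is 5 dB above T (since output overshoot × R = input overshoot: (-10 − T)·5 = -6 − T gives T = -11 dBFS).
Check: -11 + (-6 − (-11))/5 = -11 + 1 = -10 dBFS. ✓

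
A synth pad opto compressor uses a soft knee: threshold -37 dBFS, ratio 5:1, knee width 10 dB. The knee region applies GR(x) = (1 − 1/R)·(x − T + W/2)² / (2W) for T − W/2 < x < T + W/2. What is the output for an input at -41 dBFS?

-41.04 dBFS

x − T + W/2 = -41 − (-37) + 5 = 1.
GR = (1 − 1/5) × 1² / 20 = 0.8 × 1 / 20 = 0.04 dB.
Output = -41 − 0.04 = -41.04 dBFS.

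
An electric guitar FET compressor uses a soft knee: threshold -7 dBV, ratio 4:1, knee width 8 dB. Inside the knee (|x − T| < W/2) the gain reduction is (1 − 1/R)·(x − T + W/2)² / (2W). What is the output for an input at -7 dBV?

x − T + W/2 = -7 − (-7) + 4 = 4.
GR = (1 − 1/4) × 4² / 16 = 0.75 × 16 / 16 = 0.75 dB.
Output = -7 − 0.75 = -7.75 dBV.

-7.75 dBV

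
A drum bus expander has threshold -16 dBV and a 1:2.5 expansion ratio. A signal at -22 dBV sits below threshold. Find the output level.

-31 dBV

Below threshold, a 1:2.5 expander applies gain = (2.5−1)×(T − x) of attenuation.
(2.5−1) × 6 = 9 dB, so output = -22 − 9 = -31 dBV.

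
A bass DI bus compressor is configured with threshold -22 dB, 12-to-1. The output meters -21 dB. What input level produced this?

-10 dB

That's 1 dB above the -22 dB threshold.
Before 12:1 compression the overshoot was 1 × 12 = 12 dB, so input = -22 + 12 = -10 dB.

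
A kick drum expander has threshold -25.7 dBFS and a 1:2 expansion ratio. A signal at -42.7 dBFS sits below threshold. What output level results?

-59.7 dBFS

The input is 17 dB below the -25.7 dBFS threshold.
A 1:2 expander multiplies undershoot by 2: 17 × 2 = 34 dB below threshold.
Output = -25.7 − 34 = -59.7 dBFS.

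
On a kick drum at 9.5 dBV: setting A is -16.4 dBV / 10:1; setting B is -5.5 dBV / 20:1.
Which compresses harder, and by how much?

A: GR = 25.9 − 25.9/10 = 23.31 dB.
B: GR = 15 − 15/20 = 14.25 dB.
A applies 9.06 dB more gain reduction.

A, by 9.06 dB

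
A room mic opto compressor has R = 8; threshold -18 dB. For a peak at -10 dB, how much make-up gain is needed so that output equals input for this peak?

Without make-up, output = threshold + overshoot/8 = -18 + 1 = -17 dB.
Gap to target: 7 dB.

7 dB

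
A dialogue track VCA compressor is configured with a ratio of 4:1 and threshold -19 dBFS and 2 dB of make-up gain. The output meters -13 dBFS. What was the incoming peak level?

-3 dBFS

Stripping the +2 dB make-up gives -15 dBFS at the gain stage.
That's 4 dB above the -19 dBFS threshold.
Undo the ratio: input overshoot = 4 × 4 = 16 dB, giving input = -3 dBFS.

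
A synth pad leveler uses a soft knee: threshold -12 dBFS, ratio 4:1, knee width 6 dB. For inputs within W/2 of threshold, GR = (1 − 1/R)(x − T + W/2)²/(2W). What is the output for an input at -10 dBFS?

-11.5625 dBFS

x − T + W/2 = -10 − (-12) + 3 = 5.
GR = (1 − 1/4) × 5² / 12 = 0.75 × 25 / 12 = 1.5625 dB.
Output = -10 − 1.5625 = -11.5625 dBFS.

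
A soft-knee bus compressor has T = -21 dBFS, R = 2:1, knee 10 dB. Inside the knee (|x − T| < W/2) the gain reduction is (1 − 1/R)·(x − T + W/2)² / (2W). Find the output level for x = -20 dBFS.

-20.9 dBFS

x − T + W/2 = -20 − (-21) + 5 = 6.
GR = (1 − 1/2) × 6² / 20 = 0.5 × 36 / 20 = 0.9 dB.
Output = -20 − 0.9 = -20.9 dBFS.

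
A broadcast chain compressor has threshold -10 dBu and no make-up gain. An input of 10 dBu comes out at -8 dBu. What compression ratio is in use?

10:1

Input overshoot = 10 − (-10) = 20 dB; output overshoot = -8 − (-10) = 2 dB.
Ratio = 20 / 2 = 10.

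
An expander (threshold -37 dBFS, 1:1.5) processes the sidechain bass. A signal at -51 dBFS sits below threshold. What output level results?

-58 dBFS

Below threshold, a 1:1.5 expander applies gain = (1.5−1)×(T − x) of attenuation.
(1.5−1) × 14 = 7 dB, so output = -51 − 7 = -58 dBFS.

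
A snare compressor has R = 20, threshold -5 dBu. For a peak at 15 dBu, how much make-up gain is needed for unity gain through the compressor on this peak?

Without make-up, output = threshold + overshoot/20 = -5 + 1 = -4 dBu.
Gap to target: 19 dB.

19 dB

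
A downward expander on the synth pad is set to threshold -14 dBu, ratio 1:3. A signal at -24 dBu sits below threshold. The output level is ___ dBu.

-44 dBu

Undershoot = (-14) − (-24) = 10 dB.
At 1:3, that expands to 30 dB under threshold.
Output = -14 − 30 = -44 dBu.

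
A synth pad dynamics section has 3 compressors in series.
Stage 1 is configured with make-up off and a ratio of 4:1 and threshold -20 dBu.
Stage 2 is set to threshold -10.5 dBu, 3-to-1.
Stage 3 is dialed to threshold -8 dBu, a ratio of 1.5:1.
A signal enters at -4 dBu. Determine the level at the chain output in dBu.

Stage 1: 16 dB above -20 dBu, reduced 4:1 to 4 dB above → -16 dBu.
Stage 2: -16 dBu ≤ -10.5 dBu, so stage 2 doesn't engage; output -16 dBu.
Stage 3: -16 dBu is at or below the -8 dBu threshold — no compression; output -16 dBu.

-16 dBu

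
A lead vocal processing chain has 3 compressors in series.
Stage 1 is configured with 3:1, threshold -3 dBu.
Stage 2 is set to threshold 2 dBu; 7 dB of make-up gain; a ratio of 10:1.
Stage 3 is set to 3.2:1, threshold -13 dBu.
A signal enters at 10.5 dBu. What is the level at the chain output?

-6.28125 dBu

Stage 1: 10.5 dBu is 13.5 dB over -3 dBu; at 3:1 that becomes 4.5 dB over, giving 1.5 dBu.
Stage 2: 1.5 dBu is at or below the 2 dBu threshold — no compression; make-up brings it to 8.5 dBu.
Stage 3: overshoot 21.5 dB → 21.5/3.2 = 6.71875 dB → -6.28125 dBu.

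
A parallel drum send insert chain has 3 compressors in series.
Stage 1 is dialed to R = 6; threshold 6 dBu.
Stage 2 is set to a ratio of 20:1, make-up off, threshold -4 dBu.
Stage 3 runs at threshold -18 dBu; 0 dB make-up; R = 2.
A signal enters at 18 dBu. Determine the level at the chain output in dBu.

Stage 1: 12 dB above 6 dBu, reduced 6:1 to 2 dB above → 8 dBu.
Stage 2: 12 dB above -4 dBu, reduced 20:1 to 0.6 dB above → -3.4 dBu.
Stage 3: -3.4 dBu is 14.6 dB over -18 dBu; at 2:1 that becomes 7.3 dB over, giving -10.7 dBu.

-10.7 dBu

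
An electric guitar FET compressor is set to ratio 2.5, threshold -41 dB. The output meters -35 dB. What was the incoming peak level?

The compressed level sits -35 − (-41) = 6 dB over threshold.
Undo the ratio: input overshoot = 6 × 2.5 = 15 dB, giving input = -26 dB.

-26 dB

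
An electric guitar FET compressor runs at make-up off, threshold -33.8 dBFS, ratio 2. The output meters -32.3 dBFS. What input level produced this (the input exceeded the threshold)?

-30.8 dBFS

That's 1.5 dB above the -33.8 dBFS threshold.
Input overshoot = R × output overshoot = 3 dB → input = -33.8 + 3 = -30.8 dBFS.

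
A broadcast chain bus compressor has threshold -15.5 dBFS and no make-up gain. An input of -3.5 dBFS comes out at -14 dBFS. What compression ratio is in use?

8:1

Input overshoot = -3.5 − (-15.5) = 12 dB; output overshoot = -14 − (-15.5) = 1.5 dB.
Ratio = 12 / 1.5 = 8.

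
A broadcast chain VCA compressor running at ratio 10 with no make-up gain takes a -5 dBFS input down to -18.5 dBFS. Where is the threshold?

-20 dBFS

Let T be the threshold. Output overshoot = (input overshoot)/R, so -18.5 − T = (-5 − T)/10.
10·(-18.5 − T) = -5 − T → 9·T = -185 − (-5) = -180.
T = -180/9 = -20 dBFS.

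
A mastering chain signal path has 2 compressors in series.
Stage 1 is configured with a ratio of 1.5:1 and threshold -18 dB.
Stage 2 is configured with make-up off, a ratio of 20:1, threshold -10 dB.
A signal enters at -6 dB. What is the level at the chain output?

Stage 1: overshoot 12 dB → 12/1.5 = 8 dB → -10 dB.
Stage 2: -10 dB ≤ -10 dB, so stage 2 doesn't engage; output -10 dB.

-10 dB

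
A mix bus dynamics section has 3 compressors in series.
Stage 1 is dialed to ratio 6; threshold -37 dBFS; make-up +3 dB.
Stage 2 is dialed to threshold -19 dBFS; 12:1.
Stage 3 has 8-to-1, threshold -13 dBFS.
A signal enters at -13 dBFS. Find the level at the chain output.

-30 dBFS

Stage 1: 24 dB above -37 dBFS, reduced 6:1 to 4 dB above → -33 dBFS; +3 dB make-up → -30 dBFS.
Stage 2: -30 dBFS is at or below the -19 dBFS threshold — no compression; output -30 dBFS.
Stage 3: below threshold (-30 ≤ -13); passes unchanged; output -30 dBFS.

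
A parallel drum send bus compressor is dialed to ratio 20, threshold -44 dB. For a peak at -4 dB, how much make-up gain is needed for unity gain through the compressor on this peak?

Without make-up, output = threshold + overshoot/20 = -44 + 2 = -42 dB.
Gap to target: 38 dB.

38 dB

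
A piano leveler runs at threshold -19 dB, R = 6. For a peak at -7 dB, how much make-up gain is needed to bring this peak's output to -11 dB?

The peak compresses to -19 + 12/6 = -17 dB.
To reach -11 dB requires -11 − (-17) = 6 dB of make-up.

6 dB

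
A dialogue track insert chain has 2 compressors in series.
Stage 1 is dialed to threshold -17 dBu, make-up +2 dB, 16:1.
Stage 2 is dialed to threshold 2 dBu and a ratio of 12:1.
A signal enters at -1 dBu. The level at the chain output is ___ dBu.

-14 dBu

Stage 1: 16 dB above -17 dBu, reduced 16:1 to 1 dB above → -16 dBu; +2 dB make-up → -14 dBu.
Stage 2: -14 dBu is at or below the 2 dBu threshold — no compression; output -14 dBu.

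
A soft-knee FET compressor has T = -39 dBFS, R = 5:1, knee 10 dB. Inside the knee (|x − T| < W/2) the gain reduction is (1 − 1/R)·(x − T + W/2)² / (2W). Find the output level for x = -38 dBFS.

-39.44 dBFS

x − T + W/2 = -38 − (-39) + 5 = 6.
GR = (1 − 1/5) × 6² / 20 = 0.8 × 36 / 20 = 1.44 dB.
Output = -38 − 1.44 = -39.44 dBFS.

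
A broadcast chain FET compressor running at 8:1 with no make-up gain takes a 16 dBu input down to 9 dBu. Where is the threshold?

Input is 8 dB above T (since output overshoot × R = input overshoot: (9 − T)·8 = 16 − T gives T = 8 dBu).
Check: 8 + (16 − 8)/8 = 8 + 1 = 9 dBu. ✓

8 dBu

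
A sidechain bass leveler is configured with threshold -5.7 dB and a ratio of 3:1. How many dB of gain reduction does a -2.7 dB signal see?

2 dB

The signal is 3 dB above threshold.
After 3:1 compression the overshoot becomes 3/3 = 1 dB.
GR = overshoot in − overshoot out = 3 − 1 = 2 dB.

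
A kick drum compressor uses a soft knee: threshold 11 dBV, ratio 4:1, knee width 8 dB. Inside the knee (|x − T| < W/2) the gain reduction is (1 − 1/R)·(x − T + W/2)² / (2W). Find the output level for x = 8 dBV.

7.953125 dBV

x − T + W/2 = 8 − 11 + 4 = 1.
GR = (1 − 1/4) × 1² / 16 = 0.75 × 1 / 16 = 0.046875 dB.
Output = 8 − 0.046875 = 7.953125 dBV.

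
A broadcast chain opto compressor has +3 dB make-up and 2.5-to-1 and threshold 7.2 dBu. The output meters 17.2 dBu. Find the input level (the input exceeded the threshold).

24.7 dBu

Before make-up, the level was 17.2 − 3 = 14.2 dBu.
That's 7 dB above the 7.2 dBu threshold.
Before 2.5:1 compression the overshoot was 7 × 2.5 = 17.5 dB, so input = 7.2 + 17.5 = 24.7 dBu.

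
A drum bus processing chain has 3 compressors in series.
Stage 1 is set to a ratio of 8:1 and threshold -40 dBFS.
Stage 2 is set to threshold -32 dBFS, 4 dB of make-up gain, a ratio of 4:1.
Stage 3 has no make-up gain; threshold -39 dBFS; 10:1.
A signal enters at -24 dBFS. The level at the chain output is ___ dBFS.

Stage 1: 16 dB above -40 dBFS, reduced 8:1 to 2 dB above → -38 dBFS.
Stage 2: -38 dBFS is at or below the -32 dBFS threshold — no compression; make-up brings it to -34 dBFS.
Stage 3: -34 dBFS is 5 dB over -39 dBFS; at 10:1 that becomes 0.5 dB over, giving -38.5 dBFS.

-38.5 dBFS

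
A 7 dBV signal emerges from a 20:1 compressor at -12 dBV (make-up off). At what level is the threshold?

-13 dBV

Input is 20 dB above T (since output overshoot × R = input overshoot: (-12 − T)·20 = 7 − T gives T = -13 dBV).
Check: -13 + (7 − (-13))/20 = -13 + 1 = -12 dBV. ✓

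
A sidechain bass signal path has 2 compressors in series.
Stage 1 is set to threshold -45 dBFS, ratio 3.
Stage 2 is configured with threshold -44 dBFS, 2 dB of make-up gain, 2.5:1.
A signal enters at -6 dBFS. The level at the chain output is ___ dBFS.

Stage 1: -6 dBFS is 39 dB over -45 dBFS; at 3:1 that becomes 13 dB over, giving -32 dBFS.
Stage 2: -32 dBFS is 12 dB over -44 dBFS; at 2.5:1 that becomes 4.8 dB over, giving -39.2 dBFS; +2 dB make-up → -37.2 dBFS.

-37.2 dBFS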